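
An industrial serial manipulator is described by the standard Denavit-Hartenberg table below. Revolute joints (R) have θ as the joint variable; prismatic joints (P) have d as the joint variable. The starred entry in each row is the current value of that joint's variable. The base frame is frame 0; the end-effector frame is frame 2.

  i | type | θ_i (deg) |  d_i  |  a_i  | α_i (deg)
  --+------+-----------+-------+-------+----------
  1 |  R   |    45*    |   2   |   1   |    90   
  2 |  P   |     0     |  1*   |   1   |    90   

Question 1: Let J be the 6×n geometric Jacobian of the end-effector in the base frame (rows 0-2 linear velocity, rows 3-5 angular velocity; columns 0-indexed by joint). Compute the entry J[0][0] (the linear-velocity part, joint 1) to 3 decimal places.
-0.707

axis z_0 = ẑ; lever o_n−o_0 = (2.1213,0.7071,2.0000)
cross product → J_v[:, 0] = (-0.7071,2.1213,0.0000)
J_ω[:, 0] = z_0
entry J[0][0] = -0.7071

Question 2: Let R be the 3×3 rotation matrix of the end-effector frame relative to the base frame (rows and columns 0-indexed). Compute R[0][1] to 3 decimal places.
End-effector y-axis (col 1 of R) = (0.7071,-0.7071,0.0000)
R[0][1] = 0.7071

0.707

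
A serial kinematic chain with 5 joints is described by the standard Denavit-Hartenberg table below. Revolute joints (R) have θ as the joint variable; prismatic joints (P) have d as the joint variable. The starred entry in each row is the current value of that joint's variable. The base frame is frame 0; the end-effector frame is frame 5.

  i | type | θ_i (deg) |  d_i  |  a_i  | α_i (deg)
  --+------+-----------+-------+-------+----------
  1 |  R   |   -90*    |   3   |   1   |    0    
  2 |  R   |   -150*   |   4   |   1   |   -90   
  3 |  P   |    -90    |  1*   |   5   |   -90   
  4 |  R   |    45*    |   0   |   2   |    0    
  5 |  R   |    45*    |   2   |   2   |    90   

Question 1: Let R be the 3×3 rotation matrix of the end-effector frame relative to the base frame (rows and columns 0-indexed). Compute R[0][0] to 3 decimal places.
End-effector x-axis (col 0 of R) = (0.8660,0.5000,0.0000)
R[0][0] = 0.8660

0.866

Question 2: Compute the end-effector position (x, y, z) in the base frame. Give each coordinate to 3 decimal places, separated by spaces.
0.591 2.805 13.414

after link 1: o_1 = (0.0000, -1.0000, 3.0000)
after link 2: o_2 = (-0.5000, -0.1340, 7.0000)
after link 3: o_3 = (-1.3660, -0.6340, 12.0000)
after link 4: o_4 = (-0.1413, 0.0731, 13.4142)
after link 5: o_5 = (0.5908, 2.8052, 13.4142)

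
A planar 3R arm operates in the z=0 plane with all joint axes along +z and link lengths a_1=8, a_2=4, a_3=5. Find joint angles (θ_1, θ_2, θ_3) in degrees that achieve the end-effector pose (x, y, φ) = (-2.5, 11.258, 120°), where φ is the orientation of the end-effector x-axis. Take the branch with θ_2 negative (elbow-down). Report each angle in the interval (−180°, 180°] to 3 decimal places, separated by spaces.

wrist centre = target − a_3·(cos φ, sin φ) = (-0.0000, 6.9279)
cos θ_2 = (47.9954−8²−4²)/(2·8·4) = -0.5001; θ_2 = -120.0047° (elbow-down)
β = atan2(6.9279,-0.0000) = 90.0000°; ψ = atan2(-3.4639,5.9997) = -30.0000°
θ_1 = β − ψ = 120.0000°
θ_3 = φ − θ_1 − θ_2 = 120.0047° (wrapped to (-180°,180°])

120.000 -120.005 120.005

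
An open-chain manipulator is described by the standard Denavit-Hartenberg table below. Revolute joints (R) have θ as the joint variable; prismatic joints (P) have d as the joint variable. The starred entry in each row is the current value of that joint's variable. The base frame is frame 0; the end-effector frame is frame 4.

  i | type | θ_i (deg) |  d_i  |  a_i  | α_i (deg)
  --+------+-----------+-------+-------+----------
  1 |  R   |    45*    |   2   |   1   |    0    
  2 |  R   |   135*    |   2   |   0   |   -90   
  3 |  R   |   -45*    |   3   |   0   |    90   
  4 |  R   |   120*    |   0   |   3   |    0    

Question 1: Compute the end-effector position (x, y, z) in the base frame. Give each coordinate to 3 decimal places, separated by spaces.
1.768 -4.891 2.939

after link 1: o_1 = (0.7071, 0.7071, 2.0000)
after link 2: o_2 = (0.7071, 0.7071, 4.0000)
after link 3: o_3 = (0.7071, -2.2929, 4.0000)
after link 4: o_4 = (1.7678, -4.8910, 2.9393)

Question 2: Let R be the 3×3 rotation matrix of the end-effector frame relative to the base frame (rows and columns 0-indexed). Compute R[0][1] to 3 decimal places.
End-effector y-axis (col 1 of R) = (0.6124,0.5000,-0.6124)
R[0][1] = 0.6124

0.612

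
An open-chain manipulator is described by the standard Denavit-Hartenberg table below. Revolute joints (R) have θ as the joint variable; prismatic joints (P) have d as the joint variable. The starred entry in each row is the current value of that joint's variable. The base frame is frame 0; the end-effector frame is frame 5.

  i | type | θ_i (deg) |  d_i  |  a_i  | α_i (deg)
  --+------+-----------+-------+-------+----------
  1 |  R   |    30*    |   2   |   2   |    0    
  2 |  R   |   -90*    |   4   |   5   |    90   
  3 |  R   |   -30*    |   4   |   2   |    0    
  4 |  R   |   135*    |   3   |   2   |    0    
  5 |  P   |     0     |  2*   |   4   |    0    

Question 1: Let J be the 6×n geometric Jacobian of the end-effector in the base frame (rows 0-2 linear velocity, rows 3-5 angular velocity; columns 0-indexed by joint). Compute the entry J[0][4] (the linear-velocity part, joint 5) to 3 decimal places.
-0.866

prismatic axis z_4 = (-0.8660,-0.5000,0.0000)
J_v[:, 4] = z_4; J_ω[:, 4] = (0,0,0)
entry J[0][4] = -0.8660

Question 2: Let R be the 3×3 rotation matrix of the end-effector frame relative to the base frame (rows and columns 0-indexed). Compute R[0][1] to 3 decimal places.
-0.483

End-effector y-axis (col 1 of R) = (-0.4830,0.8365,-0.2588)
R[0][1] = -0.4830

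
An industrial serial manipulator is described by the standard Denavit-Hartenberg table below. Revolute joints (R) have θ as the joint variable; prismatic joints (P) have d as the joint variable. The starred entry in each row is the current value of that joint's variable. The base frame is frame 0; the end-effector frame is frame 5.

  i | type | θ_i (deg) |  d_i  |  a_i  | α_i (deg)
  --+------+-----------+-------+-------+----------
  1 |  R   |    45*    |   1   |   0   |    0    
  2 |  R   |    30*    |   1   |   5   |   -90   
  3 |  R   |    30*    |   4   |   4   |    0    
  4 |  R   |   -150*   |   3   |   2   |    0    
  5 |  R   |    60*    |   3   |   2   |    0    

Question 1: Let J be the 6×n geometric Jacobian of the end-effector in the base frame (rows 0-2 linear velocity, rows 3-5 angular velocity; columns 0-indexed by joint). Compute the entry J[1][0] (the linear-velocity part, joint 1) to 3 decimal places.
-7.469

axis z_0 = ẑ; lever o_n−o_0 = (-7.4686,10.7639,3.4641)
cross product → J_v[:, 0] = (-10.7639,-7.4686,0.0000)
J_ω[:, 0] = z_0
entry J[1][0] = -7.4686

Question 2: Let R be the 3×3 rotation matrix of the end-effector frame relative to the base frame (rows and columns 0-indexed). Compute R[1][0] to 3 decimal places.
0.483

End-effector x-axis (col 0 of R) = (0.1294,0.4830,0.8660)
R[1][0] = 0.4830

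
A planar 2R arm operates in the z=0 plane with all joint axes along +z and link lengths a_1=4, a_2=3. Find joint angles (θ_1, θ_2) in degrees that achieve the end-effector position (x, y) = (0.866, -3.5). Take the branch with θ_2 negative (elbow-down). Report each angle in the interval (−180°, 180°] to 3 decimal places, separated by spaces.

-30.000 -120.000

cos θ_2 = (13.0000−4²−3²)/(2·4·3) = -0.5000; θ_2 = -120.0001° (elbow-down)
β = atan2(-3.5000,0.8660) = -76.1025°; ψ = atan2(-2.5981,2.5000) = -46.1021°
θ_1 = β − ψ = -30.0004°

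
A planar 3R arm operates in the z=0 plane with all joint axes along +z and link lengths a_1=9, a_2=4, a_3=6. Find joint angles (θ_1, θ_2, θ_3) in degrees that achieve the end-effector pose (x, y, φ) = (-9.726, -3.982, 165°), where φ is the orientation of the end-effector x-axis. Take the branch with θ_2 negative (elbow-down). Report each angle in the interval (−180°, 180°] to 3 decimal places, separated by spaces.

-100.758 -135.005 40.764

wrist centre = target − a_3·(cos φ, sin φ) = (-3.9304, -5.5349)
cos θ_2 = (46.0837−9²−4²)/(2·9·4) = -0.7072; θ_2 = -135.0052° (elbow-down)
β = atan2(-5.5349,-3.9304) = -125.3793°; ψ = atan2(-2.8282,6.1713) = -24.6209°
θ_1 = β − ψ = -100.7584°
θ_3 = φ − θ_1 − θ_2 = 40.7636° (wrapped to (-180°,180°])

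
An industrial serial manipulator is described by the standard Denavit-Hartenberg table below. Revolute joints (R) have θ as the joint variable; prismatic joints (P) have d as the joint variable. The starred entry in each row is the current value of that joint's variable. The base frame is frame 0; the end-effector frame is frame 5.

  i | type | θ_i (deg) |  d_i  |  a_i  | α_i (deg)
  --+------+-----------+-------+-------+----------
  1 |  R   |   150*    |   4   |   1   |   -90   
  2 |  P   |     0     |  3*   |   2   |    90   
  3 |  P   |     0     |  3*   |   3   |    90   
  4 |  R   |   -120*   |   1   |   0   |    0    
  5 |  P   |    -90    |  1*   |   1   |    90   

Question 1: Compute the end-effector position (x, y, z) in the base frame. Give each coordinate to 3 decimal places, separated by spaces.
-4.946 1.701 7.500

after link 1: o_1 = (-0.8660, 0.5000, 4.0000)
after link 2: o_2 = (-4.0981, -1.0981, 4.0000)
after link 3: o_3 = (-6.6962, 0.4019, 7.0000)
after link 4: o_4 = (-6.1962, 1.2679, 7.0000)
after link 5: o_5 = (-4.9462, 1.7010, 7.5000)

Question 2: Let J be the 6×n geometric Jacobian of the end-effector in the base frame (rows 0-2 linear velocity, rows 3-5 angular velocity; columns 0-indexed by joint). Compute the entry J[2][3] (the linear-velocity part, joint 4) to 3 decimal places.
axis z_3 = (0.5000,0.8660,0.0000); lever o_n−o_3 = (1.7500,1.2990,0.5000)
cross product → J_v[:, 3] = (0.4330,-0.2500,-0.8660)
J_ω[:, 3] = z_3
entry J[2][3] = -0.8660

-0.866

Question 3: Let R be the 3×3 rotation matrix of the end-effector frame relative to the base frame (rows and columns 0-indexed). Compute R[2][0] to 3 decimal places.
0.500

End-effector x-axis (col 0 of R) = (0.7500,-0.4330,0.5000)
R[2][0] = 0.5000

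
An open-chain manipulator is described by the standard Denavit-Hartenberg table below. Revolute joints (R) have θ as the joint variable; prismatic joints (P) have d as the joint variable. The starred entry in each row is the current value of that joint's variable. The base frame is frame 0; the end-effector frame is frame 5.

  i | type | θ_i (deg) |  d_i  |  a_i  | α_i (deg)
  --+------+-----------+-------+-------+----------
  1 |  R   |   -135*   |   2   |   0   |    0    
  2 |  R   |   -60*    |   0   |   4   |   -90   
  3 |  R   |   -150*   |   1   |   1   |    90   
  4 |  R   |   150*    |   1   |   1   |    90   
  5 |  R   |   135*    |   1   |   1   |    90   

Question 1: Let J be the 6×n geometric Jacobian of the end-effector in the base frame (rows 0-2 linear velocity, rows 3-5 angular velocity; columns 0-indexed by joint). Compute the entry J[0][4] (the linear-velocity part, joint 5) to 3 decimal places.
0.262

axis z_4 = (0.1941,-0.9486,0.2500); lever o_n−o_4 = (1.1394,-0.8358,-0.0562)
cross product → J_v[:, 4] = (0.2623,0.2958,0.9186)
J_ω[:, 4] = z_4
entry J[0][4] = 0.2623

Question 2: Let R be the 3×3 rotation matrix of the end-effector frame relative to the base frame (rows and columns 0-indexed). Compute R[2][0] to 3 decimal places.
-0.306

End-effector x-axis (col 0 of R) = (0.9453,0.1127,-0.3062)
R[2][0] = -0.3062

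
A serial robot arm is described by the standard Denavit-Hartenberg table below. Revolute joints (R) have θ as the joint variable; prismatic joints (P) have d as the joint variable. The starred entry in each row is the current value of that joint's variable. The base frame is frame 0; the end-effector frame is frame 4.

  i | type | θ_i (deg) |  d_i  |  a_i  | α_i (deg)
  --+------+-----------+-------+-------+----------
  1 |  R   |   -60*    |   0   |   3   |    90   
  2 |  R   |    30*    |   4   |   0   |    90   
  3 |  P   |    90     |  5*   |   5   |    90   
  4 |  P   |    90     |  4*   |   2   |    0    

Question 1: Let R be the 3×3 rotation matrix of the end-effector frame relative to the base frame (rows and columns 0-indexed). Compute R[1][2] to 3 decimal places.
End-effector z-axis (col 2 of R) = (0.4330,-0.7500,0.5000)
R[1][2] = -0.7500

-0.750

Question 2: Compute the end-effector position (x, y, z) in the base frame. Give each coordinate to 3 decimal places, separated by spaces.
-2.812 -13.129 -4.062

after link 1: o_1 = (1.5000, -2.5981, 0.0000)
after link 2: o_2 = (-1.9641, -4.5981, 0.0000)
after link 3: o_3 = (-5.0442, -9.2631, -4.3301)
after link 4: o_4 = (-2.8122, -13.1292, -4.0622)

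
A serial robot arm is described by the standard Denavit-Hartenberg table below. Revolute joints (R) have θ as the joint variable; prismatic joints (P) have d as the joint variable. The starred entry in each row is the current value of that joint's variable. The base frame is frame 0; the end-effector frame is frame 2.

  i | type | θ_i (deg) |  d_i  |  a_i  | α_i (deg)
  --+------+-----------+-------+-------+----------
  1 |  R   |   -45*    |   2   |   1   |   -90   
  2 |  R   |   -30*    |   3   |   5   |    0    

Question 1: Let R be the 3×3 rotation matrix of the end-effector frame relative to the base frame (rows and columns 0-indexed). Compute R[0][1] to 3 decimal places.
0.354

End-effector y-axis (col 1 of R) = (0.3536,-0.3536,-0.8660)
R[0][1] = 0.3536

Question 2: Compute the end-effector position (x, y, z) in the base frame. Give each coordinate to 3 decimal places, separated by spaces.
5.890 -1.648 4.500

after link 1: o_1 = (0.7071, -0.7071, 2.0000)
after link 2: o_2 = (5.8903, -1.6476, 4.5000)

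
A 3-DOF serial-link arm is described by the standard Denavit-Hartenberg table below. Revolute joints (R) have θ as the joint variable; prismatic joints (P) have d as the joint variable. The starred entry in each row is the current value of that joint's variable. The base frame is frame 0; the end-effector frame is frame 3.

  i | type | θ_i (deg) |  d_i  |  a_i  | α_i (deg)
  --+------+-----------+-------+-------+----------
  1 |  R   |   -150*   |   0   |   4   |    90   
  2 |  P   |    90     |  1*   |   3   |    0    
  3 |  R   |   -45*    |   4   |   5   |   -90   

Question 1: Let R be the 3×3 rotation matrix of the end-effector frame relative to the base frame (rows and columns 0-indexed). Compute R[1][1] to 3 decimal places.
End-effector y-axis (col 1 of R) = (0.5000,-0.8660,-0.0000)
R[1][1] = -0.8660

-0.866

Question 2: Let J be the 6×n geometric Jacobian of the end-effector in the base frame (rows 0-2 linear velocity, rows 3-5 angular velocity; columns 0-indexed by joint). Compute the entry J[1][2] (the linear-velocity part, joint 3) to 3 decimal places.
1.768

axis z_2 = (-0.5000,0.8660,0.0000); lever o_n−o_2 = (-5.0619,1.6963,3.5355)
cross product → J_v[:, 2] = (3.0619,1.7678,3.5355)
J_ω[:, 2] = z_2
entry J[1][2] = 1.7678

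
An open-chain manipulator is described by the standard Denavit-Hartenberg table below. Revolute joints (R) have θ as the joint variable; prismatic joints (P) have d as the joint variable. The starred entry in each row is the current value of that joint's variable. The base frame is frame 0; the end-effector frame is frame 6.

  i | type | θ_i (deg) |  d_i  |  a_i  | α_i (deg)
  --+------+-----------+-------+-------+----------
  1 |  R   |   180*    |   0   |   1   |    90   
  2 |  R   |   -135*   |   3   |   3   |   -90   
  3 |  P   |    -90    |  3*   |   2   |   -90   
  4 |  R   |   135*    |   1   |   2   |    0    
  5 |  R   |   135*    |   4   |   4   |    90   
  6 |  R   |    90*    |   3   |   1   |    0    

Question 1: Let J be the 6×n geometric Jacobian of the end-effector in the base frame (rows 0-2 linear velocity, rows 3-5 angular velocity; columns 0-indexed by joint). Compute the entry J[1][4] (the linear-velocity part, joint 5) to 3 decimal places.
axis z_4 = (0.7071,-0.0000,-0.7071); lever o_n−o_4 = (0.7071,-3.0000,-6.3640)
cross product → J_v[:, 4] = (-2.1213,4.0000,-2.1213)
J_ω[:, 4] = z_4
entry J[1][4] = 4.0000

4.000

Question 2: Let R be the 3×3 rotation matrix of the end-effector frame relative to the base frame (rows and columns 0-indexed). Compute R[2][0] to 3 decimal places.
-0.707

End-effector x-axis (col 0 of R) = (0.7071,-0.0000,-0.7071)
R[2][0] = -0.7071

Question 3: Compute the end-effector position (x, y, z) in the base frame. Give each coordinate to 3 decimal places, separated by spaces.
1.414 0.586 -10.314

after link 1: o_1 = (-1.0000, 0.0000, 0.0000)
after link 2: o_2 = (1.1213, 3.0000, -2.1213)
after link 3: o_3 = (-1.0000, 5.0000, -4.2426)
after link 4: o_4 = (0.7071, 3.5858, -3.9497)
after link 5: o_5 = (0.7071, 3.5858, -9.6066)
after link 6: o_6 = (1.4142, 0.5858, -10.3137)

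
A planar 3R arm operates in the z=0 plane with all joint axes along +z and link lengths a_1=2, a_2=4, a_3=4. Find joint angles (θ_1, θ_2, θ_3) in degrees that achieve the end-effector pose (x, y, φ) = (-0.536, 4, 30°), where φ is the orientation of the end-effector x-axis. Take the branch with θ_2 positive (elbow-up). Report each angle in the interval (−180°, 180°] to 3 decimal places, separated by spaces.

90.003 89.997 -150.000

wrist centre = target − a_3·(cos φ, sin φ) = (-4.0001, 2.0000)
cos θ_2 = (20.0008−2²−4²)/(2·2·4) = 0.0001; θ_2 = 89.9971° (elbow-up)
β = atan2(2.0000,-4.0001) = 153.4355°; ψ = atan2(4.0000,2.0002) = 63.4326°
θ_1 = β − ψ = 90.0029°
θ_3 = φ − θ_1 − θ_2 = -150.0000° (wrapped to (-180°,180°])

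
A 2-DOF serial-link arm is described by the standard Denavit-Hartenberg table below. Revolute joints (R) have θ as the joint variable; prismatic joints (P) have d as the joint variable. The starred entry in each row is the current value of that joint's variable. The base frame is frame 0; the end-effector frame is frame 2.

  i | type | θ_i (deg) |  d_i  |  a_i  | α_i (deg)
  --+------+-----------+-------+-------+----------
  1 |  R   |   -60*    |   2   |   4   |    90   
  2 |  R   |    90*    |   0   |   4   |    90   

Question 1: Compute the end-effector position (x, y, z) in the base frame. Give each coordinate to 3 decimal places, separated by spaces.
2.000 -3.464 6.000

after link 1: o_1 = (2.0000, -3.4641, 2.0000)
after link 2: o_2 = (2.0000, -3.4641, 6.0000)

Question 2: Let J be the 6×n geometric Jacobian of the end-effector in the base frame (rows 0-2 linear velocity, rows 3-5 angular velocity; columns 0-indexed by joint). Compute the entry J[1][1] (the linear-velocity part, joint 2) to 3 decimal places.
axis z_1 = (-0.8660,-0.5000,0.0000); lever o_n−o_1 = (0.0000,0.0000,4.0000)
cross product → J_v[:, 1] = (-2.0000,3.4641,0.0000)
J_ω[:, 1] = z_1
entry J[1][1] = 3.4641

3.464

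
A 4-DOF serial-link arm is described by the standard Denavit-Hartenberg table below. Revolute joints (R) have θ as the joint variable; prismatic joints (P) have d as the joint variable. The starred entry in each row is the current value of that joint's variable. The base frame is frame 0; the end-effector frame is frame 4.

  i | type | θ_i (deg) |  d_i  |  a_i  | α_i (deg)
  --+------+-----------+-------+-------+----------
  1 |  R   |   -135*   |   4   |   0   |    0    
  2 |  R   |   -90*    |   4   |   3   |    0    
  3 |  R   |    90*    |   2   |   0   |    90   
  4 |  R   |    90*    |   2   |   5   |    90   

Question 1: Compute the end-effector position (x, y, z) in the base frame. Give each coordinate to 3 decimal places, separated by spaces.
after link 1: o_1 = (0.0000, 0.0000, 4.0000)
after link 2: o_2 = (-2.1213, 2.1213, 8.0000)
after link 3: o_3 = (-2.1213, 2.1213, 10.0000)
after link 4: o_4 = (-3.5355, 3.5355, 15.0000)

-3.536 3.536 15.000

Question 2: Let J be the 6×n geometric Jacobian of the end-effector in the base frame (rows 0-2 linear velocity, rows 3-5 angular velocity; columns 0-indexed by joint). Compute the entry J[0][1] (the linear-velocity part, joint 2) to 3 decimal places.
axis z_1 = (0.0000,0.0000,1.0000); lever o_n−o_1 = (-3.5355,3.5355,11.0000)
cross product → J_v[:, 1] = (-3.5355,-3.5355,0.0000)
J_ω[:, 1] = z_1
entry J[0][1] = -3.5355

-3.536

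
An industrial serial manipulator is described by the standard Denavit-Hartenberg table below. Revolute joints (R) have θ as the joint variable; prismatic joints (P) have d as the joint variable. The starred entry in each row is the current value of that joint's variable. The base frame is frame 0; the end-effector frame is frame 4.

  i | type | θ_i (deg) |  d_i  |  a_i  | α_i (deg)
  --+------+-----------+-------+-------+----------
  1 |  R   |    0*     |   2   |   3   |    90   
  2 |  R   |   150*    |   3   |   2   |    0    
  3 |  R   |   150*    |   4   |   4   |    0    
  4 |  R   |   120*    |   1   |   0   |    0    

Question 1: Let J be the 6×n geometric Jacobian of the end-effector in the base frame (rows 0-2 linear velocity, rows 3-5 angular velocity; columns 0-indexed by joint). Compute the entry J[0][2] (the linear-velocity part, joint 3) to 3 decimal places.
axis z_2 = (0.0000,-1.0000,0.0000); lever o_n−o_2 = (2.0000,-5.0000,-3.4641)
cross product → J_v[:, 2] = (3.4641,0.0000,2.0000)
J_ω[:, 2] = z_2
entry J[0][2] = 3.4641

3.464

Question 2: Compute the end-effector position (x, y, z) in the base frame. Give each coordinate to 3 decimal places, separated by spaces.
after link 1: o_1 = (3.0000, 0.0000, 2.0000)
after link 2: o_2 = (1.2679, -3.0000, 3.0000)
after link 3: o_3 = (3.2679, -7.0000, -0.4641)
after link 4: o_4 = (3.2679, -8.0000, -0.4641)

3.268 -8.000 -0.464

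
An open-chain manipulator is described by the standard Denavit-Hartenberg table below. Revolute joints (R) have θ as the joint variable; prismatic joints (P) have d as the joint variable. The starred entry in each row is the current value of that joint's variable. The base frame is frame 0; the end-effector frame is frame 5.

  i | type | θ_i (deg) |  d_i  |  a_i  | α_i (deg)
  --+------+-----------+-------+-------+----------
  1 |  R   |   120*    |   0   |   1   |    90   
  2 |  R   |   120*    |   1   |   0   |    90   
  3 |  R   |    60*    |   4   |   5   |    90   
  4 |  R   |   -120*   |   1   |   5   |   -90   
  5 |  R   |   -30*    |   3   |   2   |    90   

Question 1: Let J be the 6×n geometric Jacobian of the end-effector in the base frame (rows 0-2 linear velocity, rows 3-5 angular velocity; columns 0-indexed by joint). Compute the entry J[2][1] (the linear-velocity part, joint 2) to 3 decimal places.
axis z_1 = (0.8660,0.5000,0.0000); lever o_n−o_1 = (5.5780,-2.3313,1.6675)
cross product → J_v[:, 1] = (0.8337,-1.4441,-4.8080)
J_ω[:, 1] = z_1
entry J[2][1] = -4.8080

-4.808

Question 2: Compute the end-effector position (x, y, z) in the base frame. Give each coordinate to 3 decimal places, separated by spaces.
after link 1: o_1 = (-0.5000, 0.8660, 0.0000)
after link 2: o_2 = (0.3660, 1.3660, 0.0000)
after link 3: o_3 = (3.0090, 5.4486, 4.1651)
after link 4: o_4 = (2.4800, 1.0347, 1.6675)
after link 5: o_5 = (5.0780, -1.4653, 1.6675)

5.078 -1.465 1.667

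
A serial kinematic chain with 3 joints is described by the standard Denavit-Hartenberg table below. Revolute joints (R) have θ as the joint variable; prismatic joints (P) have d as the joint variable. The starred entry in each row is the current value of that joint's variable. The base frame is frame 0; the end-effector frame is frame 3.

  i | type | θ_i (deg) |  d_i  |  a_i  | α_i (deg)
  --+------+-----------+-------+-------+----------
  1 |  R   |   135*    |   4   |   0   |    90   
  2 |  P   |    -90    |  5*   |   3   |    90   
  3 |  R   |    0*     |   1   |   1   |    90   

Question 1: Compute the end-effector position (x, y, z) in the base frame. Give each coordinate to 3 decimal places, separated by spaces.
4.243 2.828 0.000

after link 1: o_1 = (0.0000, 0.0000, 4.0000)
after link 2: o_2 = (3.5355, 3.5355, 1.0000)
after link 3: o_3 = (4.2426, 2.8284, 0.0000)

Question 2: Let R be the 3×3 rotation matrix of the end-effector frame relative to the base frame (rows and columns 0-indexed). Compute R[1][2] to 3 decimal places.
End-effector z-axis (col 2 of R) = (-0.7071,-0.7071,-0.0000)
R[1][2] = -0.7071

-0.707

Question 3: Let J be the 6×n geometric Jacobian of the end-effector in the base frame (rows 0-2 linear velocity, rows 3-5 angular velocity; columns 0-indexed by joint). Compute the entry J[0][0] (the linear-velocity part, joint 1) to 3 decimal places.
-2.828

axis z_0 = ẑ; lever o_n−o_0 = (4.2426,2.8284,0.0000)
cross product → J_v[:, 0] = (-2.8284,4.2426,0.0000)
J_ω[:, 0] = z_0
entry J[0][0] = -2.8284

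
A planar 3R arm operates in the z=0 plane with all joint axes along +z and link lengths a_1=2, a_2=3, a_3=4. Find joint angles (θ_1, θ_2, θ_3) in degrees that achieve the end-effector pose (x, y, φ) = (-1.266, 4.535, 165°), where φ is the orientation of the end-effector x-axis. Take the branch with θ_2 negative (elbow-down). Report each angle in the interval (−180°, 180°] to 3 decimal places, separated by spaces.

90.015 -60.021 135.006

wrist centre = target − a_3·(cos φ, sin φ) = (2.5977, 3.4997)
cos θ_2 = (18.9961−2²−3²)/(2·2·3) = 0.4997; θ_2 = -60.0213° (elbow-down)
β = atan2(3.4997,2.5977) = 53.4150°; ψ = atan2(-2.5986,3.4990) = -36.6003°
θ_1 = β − ψ = 90.0152°
θ_3 = φ − θ_1 − θ_2 = 135.0061° (wrapped to (-180°,180°])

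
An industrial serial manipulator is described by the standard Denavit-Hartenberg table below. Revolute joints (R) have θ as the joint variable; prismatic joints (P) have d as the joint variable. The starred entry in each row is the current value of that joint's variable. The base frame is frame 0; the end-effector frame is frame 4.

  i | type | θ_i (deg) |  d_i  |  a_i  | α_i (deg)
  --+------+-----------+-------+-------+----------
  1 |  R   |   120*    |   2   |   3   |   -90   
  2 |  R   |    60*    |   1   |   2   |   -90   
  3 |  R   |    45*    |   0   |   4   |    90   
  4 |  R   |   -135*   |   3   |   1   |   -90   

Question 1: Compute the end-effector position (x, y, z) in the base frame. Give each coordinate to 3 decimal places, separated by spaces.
-4.105 5.525 -3.232

after link 1: o_1 = (-1.5000, 2.5981, 2.0000)
after link 2: o_2 = (-2.8660, 2.9641, 0.2679)
after link 3: o_3 = (-1.1236, 5.6031, -2.1815)
after link 4: o_4 = (-4.1053, 5.5248, -3.2321)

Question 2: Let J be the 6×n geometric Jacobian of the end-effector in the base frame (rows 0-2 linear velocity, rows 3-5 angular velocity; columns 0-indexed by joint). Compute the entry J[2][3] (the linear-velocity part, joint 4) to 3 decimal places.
axis z_3 = (-0.7891,-0.0474,-0.6124); lever o_n−o_3 = (-2.9816,-0.0783,-1.0506)
cross product → J_v[:, 3] = (0.0018,0.9968,-0.0795)
J_ω[:, 3] = z_3
entry J[2][3] = -0.0795

-0.079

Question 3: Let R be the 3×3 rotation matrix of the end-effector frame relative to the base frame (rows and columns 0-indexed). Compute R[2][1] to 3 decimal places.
0.612

End-effector y-axis (col 1 of R) = (0.7891,0.0474,0.6124)
R[2][1] = 0.6124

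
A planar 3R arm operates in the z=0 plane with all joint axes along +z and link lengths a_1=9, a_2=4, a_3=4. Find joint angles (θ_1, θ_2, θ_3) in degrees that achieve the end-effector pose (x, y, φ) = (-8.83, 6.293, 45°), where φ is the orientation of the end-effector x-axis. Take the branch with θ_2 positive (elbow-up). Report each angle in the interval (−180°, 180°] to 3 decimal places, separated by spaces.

wrist centre = target − a_3·(cos φ, sin φ) = (-11.6584, 3.4646)
cos θ_2 = (147.9222−9²−4²)/(2·9·4) = 0.7073; θ_2 = 44.9882° (elbow-up)
β = atan2(3.4646,-11.6584) = 163.4495°; ψ = atan2(2.8278,11.8290) = 13.4448°
θ_1 = β − ψ = 150.0047°
θ_3 = φ − θ_1 − θ_2 = -149.9928° (wrapped to (-180°,180°])

150.005 44.988 -149.993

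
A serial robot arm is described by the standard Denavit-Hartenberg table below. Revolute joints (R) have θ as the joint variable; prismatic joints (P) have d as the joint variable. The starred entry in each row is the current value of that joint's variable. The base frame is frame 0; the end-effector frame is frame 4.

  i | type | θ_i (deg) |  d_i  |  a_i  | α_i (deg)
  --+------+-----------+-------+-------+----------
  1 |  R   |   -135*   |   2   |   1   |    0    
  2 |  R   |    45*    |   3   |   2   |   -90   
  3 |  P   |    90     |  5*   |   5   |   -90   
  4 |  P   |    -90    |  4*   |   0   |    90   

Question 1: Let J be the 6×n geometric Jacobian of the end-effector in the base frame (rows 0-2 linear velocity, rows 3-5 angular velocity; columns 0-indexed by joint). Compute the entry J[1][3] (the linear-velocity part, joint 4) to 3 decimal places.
1.000

prismatic axis z_3 = (0.0000,1.0000,-0.0000)
J_v[:, 3] = z_3; J_ω[:, 3] = (0,0,0)
entry J[1][3] = 1.0000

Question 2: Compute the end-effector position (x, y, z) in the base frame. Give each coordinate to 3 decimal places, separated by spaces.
4.293 1.293 0.000

after link 1: o_1 = (-0.7071, -0.7071, 2.0000)
after link 2: o_2 = (-0.7071, -2.7071, 5.0000)
after link 3: o_3 = (4.2929, -2.7071, 0.0000)
after link 4: o_4 = (4.2929, 1.2929, 0.0000)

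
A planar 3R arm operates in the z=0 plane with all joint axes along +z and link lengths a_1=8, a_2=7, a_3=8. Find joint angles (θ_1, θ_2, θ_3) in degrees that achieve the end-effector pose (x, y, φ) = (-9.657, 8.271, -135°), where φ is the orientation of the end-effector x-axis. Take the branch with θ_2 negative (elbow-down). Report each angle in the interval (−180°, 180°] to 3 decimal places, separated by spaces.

wrist centre = target − a_3·(cos φ, sin φ) = (-4.0001, 13.9279)
cos θ_2 = (209.9863−8²−7²)/(2·8·7) = 0.8659; θ_2 = -30.0088° (elbow-down)
β = atan2(13.9279,-4.0001) = 106.0243°; ψ = atan2(-3.5009,14.0616) = -13.9807°
θ_1 = β − ψ = 120.0050°
θ_3 = φ − θ_1 − θ_2 = 135.0038° (wrapped to (-180°,180°])

120.005 -30.009 135.004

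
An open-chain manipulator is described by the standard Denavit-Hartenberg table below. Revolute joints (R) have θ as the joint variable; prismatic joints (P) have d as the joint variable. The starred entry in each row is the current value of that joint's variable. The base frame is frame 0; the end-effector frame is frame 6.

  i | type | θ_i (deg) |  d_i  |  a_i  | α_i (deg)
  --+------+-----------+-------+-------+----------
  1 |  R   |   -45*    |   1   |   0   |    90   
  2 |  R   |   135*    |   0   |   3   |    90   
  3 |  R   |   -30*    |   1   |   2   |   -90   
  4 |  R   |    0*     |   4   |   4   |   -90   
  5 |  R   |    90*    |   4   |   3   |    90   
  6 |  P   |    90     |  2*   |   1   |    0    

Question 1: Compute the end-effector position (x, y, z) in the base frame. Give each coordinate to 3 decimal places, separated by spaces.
-4.998 9.430 5.545

after link 1: o_1 = (0.0000, 0.0000, 1.0000)
after link 2: o_2 = (-1.5000, 1.5000, 3.1213)
after link 3: o_3 = (-1.1589, 2.5731, 5.0532)
after link 4: o_4 = (-4.9262, 4.2699, 8.9169)
after link 5: o_5 = (-4.3391, 7.3570, 5.0278)
after link 6: o_6 = (-4.9980, 9.4302, 5.5454)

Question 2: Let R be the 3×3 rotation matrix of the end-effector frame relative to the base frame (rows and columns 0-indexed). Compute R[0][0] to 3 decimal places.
-0.500

End-effector x-axis (col 0 of R) = (-0.5000,0.5000,-0.7071)
R[0][0] = -0.5000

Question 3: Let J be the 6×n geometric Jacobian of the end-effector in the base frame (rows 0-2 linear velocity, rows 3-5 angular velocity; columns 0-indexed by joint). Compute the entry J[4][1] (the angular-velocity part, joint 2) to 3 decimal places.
axis z_1 = (-0.7071,-0.7071,0.0000); lever o_n−o_1 = (-4.9980,9.4302,4.5454)
cross product → J_v[:, 1] = (-3.2141,3.2141,-10.2023)
J_ω[:, 1] = z_1
entry J[4][1] = -0.7071

-0.707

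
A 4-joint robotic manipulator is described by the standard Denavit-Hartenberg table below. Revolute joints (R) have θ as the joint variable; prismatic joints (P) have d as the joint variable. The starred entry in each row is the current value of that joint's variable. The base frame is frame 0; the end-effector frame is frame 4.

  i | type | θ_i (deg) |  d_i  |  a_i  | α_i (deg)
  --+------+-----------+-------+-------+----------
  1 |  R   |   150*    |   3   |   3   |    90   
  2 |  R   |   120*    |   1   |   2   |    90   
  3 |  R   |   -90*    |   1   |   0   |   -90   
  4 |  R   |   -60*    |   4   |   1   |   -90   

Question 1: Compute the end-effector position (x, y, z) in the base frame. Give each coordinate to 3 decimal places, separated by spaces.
-1.150 1.241 9.129

after link 1: o_1 = (-2.5981, 1.5000, 3.0000)
after link 2: o_2 = (-1.2321, 1.8660, 4.7321)
after link 3: o_3 = (-1.9821, 2.2990, 5.2321)
after link 4: o_4 = (-1.1495, 1.2410, 9.1292)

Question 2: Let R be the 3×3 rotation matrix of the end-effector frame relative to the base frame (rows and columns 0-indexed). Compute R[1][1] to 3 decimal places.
0.250

End-effector y-axis (col 1 of R) = (-0.4330,0.2500,-0.8660)
R[1][1] = 0.2500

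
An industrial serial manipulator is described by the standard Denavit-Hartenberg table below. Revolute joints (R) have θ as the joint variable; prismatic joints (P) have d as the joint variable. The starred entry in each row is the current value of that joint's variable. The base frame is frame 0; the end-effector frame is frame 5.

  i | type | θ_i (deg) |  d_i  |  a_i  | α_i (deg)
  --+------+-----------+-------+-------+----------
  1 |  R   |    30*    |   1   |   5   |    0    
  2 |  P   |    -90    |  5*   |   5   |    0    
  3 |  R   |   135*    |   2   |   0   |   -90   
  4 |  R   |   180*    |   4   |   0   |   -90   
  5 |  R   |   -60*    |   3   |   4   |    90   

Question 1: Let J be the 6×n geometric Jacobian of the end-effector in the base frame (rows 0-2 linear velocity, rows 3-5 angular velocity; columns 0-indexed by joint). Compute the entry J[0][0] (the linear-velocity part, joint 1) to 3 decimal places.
axis z_0 = ẑ; lever o_n−o_0 = (-0.8973,-1.8301,11.0000)
cross product → J_v[:, 0] = (1.8301,-0.8973,0.0000)
J_ω[:, 0] = z_0
entry J[0][0] = 1.8301

1.830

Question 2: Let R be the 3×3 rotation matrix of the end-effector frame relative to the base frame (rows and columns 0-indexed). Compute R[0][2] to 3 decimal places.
End-effector z-axis (col 2 of R) = (-0.2588,0.9659,0.0000)
R[0][2] = -0.2588

-0.259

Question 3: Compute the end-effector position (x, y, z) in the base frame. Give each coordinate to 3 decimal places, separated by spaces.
after link 1: o_1 = (4.3301, 2.5000, 1.0000)
after link 2: o_2 = (6.8301, -1.8301, 6.0000)
after link 3: o_3 = (6.8301, -1.8301, 8.0000)
after link 4: o_4 = (2.9664, -0.7949, 8.0000)
after link 5: o_5 = (-0.8973, -1.8301, 11.0000)

-0.897 -1.830 11.000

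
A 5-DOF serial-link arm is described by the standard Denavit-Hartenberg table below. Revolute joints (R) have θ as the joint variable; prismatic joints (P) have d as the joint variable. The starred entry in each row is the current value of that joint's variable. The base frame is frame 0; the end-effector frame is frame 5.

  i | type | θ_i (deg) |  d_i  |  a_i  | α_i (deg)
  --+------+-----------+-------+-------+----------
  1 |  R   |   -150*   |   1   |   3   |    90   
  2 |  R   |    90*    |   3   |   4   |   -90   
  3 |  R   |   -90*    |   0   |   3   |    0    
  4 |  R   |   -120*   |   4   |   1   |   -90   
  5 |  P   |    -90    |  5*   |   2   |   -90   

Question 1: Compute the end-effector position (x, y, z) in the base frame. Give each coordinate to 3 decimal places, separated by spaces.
-2.317 10.013 1.634

after link 1: o_1 = (-2.5981, -1.5000, 1.0000)
after link 2: o_2 = (-4.0981, 1.0981, 5.0000)
after link 3: o_3 = (-5.5981, 3.6962, 5.0000)
after link 4: o_4 = (-1.8840, 5.2631, 4.1340)
after link 5: o_5 = (-2.3170, 10.0131, 1.6340)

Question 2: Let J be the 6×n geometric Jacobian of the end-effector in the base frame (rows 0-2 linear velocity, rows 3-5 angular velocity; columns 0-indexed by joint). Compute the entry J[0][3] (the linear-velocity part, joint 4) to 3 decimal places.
axis z_3 = (0.8660,0.5000,0.0000); lever o_n−o_3 = (3.2811,6.3170,-3.3660)
cross product → J_v[:, 3] = (-1.6830,2.9151,3.8301)
J_ω[:, 3] = z_3
entry J[0][3] = -1.6830

-1.683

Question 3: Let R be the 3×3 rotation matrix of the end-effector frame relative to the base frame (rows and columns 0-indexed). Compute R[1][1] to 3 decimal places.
End-effector y-axis (col 1 of R) = (0.4330,-0.7500,0.5000)
R[1][1] = -0.7500

-0.750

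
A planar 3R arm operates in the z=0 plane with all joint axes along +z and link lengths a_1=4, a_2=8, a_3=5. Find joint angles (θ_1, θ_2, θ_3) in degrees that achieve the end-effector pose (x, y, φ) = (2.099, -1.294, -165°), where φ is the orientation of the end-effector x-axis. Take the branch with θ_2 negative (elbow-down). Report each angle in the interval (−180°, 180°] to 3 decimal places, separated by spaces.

89.995 -119.994 -135.001

wrist centre = target − a_3·(cos φ, sin φ) = (6.9286, 0.0001)
cos θ_2 = (48.0059−4²−8²)/(2·4·8) = -0.4999; θ_2 = -119.9939° (elbow-down)
β = atan2(0.0001,6.9286) = 0.0008°; ψ = atan2(-6.9286,0.0007) = -89.9939°
θ_1 = β − ψ = 89.9947°
θ_3 = φ − θ_1 − θ_2 = -135.0008° (wrapped to (-180°,180°])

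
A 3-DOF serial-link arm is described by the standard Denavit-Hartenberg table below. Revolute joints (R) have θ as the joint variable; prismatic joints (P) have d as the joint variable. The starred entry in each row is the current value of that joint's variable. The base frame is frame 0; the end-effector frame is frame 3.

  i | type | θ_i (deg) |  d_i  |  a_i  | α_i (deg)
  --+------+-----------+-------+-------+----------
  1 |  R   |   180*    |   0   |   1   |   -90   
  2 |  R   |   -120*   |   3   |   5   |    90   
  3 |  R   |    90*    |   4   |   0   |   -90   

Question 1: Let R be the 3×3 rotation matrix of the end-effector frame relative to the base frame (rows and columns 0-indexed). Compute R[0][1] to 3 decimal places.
End-effector y-axis (col 1 of R) = (-0.8660,0.0000,0.5000)
R[0][1] = -0.8660

-0.866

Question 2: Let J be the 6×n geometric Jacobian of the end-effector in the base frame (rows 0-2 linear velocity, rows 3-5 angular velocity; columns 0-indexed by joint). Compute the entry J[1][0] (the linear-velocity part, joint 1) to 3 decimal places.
axis z_0 = ẑ; lever o_n−o_0 = (4.9641,-3.0000,2.3301)
cross product → J_v[:, 0] = (3.0000,4.9641,-0.0000)
J_ω[:, 0] = z_0
entry J[1][0] = 4.9641

4.964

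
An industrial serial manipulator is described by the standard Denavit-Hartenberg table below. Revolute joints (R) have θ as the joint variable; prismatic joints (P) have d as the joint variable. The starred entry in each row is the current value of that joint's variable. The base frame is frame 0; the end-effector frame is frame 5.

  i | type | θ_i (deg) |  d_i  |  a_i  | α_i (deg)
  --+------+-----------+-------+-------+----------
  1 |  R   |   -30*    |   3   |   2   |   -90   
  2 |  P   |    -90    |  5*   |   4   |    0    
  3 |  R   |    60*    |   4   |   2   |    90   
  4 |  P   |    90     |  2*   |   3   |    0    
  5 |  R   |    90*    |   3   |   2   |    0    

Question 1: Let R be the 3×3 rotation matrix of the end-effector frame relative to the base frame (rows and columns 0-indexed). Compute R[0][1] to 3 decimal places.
-0.500

End-effector y-axis (col 1 of R) = (-0.5000,-0.8660,-0.0000)
R[0][1] = -0.5000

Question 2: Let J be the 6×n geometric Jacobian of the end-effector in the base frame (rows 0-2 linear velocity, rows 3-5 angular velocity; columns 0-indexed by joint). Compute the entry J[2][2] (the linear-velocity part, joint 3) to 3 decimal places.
2.500

axis z_2 = (0.5000,0.8660,0.0000); lever o_n−o_2 = (1.3349,7.3122,4.3301)
cross product → J_v[:, 2] = (3.7500,-2.1651,2.5000)
J_ω[:, 2] = z_2
entry J[2][2] = 2.5000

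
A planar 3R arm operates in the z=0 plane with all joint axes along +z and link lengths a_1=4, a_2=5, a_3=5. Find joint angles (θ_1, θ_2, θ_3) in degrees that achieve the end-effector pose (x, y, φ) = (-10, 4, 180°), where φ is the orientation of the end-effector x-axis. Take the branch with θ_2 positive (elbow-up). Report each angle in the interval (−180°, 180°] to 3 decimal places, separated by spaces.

wrist centre = target − a_3·(cos φ, sin φ) = (-5.0000, 4.0000)
cos θ_2 = (41.0000−4²−5²)/(2·4·5) = 0.0000; θ_2 = 90.0000° (elbow-up)
β = atan2(4.0000,-5.0000) = 141.3402°; ψ = atan2(5.0000,4.0000) = 51.3402°
θ_1 = β − ψ = 90.0000°
θ_3 = φ − θ_1 − θ_2 = 0.0000° (wrapped to (-180°,180°])

90.000 90.000 0.000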